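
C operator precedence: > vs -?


'-' is additive (level 9); '>' is relational (level 7)
Higher level binds tighter
'-' has higher precedence than '>'


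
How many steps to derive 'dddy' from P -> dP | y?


Derivation: P => dP => ddP => dddP => dddy
Steps: 4


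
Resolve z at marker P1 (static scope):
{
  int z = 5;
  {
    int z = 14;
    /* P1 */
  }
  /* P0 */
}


z declared in the same block as P1
z = 14


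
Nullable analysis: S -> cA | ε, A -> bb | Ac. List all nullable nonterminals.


A nonterminal is nullable iff some alternative derives ε (directly, or every symbol in it is nullable)
Nullable: {S}


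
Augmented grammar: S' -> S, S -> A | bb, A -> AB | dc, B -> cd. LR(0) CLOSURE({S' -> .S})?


Start: S' -> .S
For each item with dot before a nonterminal B, add B -> .γ for every B-production
Closure: [S' -> .S, S -> .A, S -> .bb, A -> .AB, A -> .dc]


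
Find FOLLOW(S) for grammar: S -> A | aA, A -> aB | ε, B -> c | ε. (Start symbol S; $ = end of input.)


$ ∈ FOLLOW(S). For each A -> αBβ: add FIRST(β)\{ε} to FOLLOW(B); if β nullable, add FOLLOW(A).
FOLLOW(S) = {$}


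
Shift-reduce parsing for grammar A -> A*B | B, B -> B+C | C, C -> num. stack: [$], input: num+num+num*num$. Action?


no handle on stack; shift 'num'
Action: shift


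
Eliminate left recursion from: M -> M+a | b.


Left-recursive alternatives: M+a; non-recursive: b
Introduce M': M -> bM', M' -> +aM' | ε


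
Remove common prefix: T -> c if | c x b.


Common prefix: 'c'
Factored: T -> c T', T' -> if | x b


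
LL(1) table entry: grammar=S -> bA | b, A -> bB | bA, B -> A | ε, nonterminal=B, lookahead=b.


For [B, b]: 'b' ∈ FIRST(A)
Entry: B -> A


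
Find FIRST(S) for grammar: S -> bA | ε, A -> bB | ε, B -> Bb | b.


Per alternative of S: FIRST(bA) = {b}; FIRST(ε) = {ε}
FIRST(S) = {b, ε}


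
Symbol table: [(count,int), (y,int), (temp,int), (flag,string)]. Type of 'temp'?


Lookup 'temp' → type int


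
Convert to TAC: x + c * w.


Break into single-operator statements:
t1 = c * w
t2 = x + t1


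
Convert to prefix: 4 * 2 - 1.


left-to-right (same/higher precedence on left): tree is (- (* 4 2) 1)
Prefix: - * 4 2 1


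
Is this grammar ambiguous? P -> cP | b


right-linear, alternatives start with distinct terminals 'c' vs 'b': unique leftmost derivation
Unambiguous


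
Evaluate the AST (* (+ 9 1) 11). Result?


Evaluate inner: (+ 9 1) = 10
Evaluate root: (* 10 11) = 110
Result: 110


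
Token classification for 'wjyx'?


Pattern: letter/underscore followed by alphanumerics, not a keyword
Type: IDENTIFIER


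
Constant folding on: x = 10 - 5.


10 - 5 = 5 at compile time
Optimized: x = 5


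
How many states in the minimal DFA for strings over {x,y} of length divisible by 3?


Track length mod 3: states 0..2, accept at 0
Minimal DFA: 3 states


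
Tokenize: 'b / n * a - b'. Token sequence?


Scan left to right, longest-match per lexeme
Tokens: ID(b), OP(/), ID(n), OP(*), ID(a), OP(-), ID(b)


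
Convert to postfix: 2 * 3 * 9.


Left to right (same or higher precedence on left)
Postfix: 2 3 * 9 *


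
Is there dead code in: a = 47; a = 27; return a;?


first assignment to a is overwritten before any read
Dead: 'a = 47'


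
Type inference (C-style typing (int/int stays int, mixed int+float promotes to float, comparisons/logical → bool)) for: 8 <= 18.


Operand types: int <= int
Rule: comparison yields bool
Result type: bool


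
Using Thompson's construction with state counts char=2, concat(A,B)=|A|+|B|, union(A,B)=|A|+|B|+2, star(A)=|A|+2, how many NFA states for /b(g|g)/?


Syntax tree has 3 char leaf(s), 1 union(s), 0 star(s)
chars contribute 3×2 = 6; each union adds +2; each star adds +2
Total: 6 + 2 + 0 = 8 states


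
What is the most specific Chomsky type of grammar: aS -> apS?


LHS has context (more than one symbol) and |LHS| ≤ |RHS|
Classification: Type 1 (Context-Sensitive)


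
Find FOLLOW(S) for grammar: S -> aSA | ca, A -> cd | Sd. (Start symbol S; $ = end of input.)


$ ∈ FOLLOW(S). For each A -> αBβ: add FIRST(β)\{ε} to FOLLOW(B); if β nullable, add FOLLOW(A).
FOLLOW(S) = {$, a, c, d}


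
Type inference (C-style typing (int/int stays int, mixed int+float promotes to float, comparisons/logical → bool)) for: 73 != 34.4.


Operand types: int != float
Rule: comparison yields bool
Result type: bool


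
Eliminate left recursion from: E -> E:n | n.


Left-recursive alternatives: E:n; non-recursive: n
Introduce E': E -> nE', E' -> :nE' | ε


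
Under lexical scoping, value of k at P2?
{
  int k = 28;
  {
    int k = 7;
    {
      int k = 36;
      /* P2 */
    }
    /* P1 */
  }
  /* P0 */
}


k declared in the same block as P2
k = 36


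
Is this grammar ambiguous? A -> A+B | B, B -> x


precedence layered via separate nonterminal B: deterministic
Unambiguous


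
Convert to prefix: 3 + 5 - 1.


left-to-right (same/higher precedence on left): tree is (- (+ 3 5) 1)
Prefix: - + 3 5 1


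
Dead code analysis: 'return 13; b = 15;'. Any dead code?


statement follows a return and is unreachable
Dead: 'b = 15'


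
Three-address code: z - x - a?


Break into single-operator statements:
t1 = z - x
t2 = t1 - a


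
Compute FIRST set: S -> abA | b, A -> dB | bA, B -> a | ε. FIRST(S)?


Per alternative of S: FIRST(abA) = {a}; FIRST(b) = {b}
FIRST(S) = {a, b}


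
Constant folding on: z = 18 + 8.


18 + 8 = 26 at compile time
Optimized: z = 26


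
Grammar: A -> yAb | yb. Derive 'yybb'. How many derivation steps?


Derivation: A => yAb => yybb
Steps: 2


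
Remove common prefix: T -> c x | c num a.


Common prefix: 'c'
Factored: T -> c T', T' -> x | num a


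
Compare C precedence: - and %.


'%' is multiplicative (level 10); '-' is additive (level 9)
Higher level binds tighter
'%' has higher precedence than '-'


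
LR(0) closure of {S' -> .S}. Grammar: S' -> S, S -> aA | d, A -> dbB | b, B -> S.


Start: S' -> .S
For each item with dot before a nonterminal B, add B -> .γ for every B-production
Closure: [S' -> .S, S -> .aA, S -> .d]


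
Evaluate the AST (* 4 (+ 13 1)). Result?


Evaluate inner: (+ 13 1) = 14
Evaluate root: (* 4 14) = 56
Result: 56


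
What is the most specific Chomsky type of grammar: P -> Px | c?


Left-linear: every RHS is a terminal or one nonterminal followed by a terminal
Classification: Type 3 (Regular)


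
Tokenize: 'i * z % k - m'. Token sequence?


Scan left to right, longest-match per lexeme
Tokens: ID(i), OP(*), ID(z), OP(%), ID(k), OP(-), ID(m)


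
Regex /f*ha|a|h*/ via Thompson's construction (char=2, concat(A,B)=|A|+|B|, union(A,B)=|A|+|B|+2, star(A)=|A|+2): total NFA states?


Syntax tree has 5 char leaf(s), 2 union(s), 2 star(s)
chars contribute 5×2 = 10; each union adds +2; each star adds +2
Total: 10 + 4 + 4 = 18 states


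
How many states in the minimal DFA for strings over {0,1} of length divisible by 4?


Track length mod 4: states 0..3, accept at 0
Minimal DFA: 4 states


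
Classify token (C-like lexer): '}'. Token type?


Pattern: delimiter/punctuation
Type: PUNCTUATION


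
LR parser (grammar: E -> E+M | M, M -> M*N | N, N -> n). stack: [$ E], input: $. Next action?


start symbol E on stack, input exhausted
Action: accept


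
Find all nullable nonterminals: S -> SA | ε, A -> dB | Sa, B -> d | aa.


A nonterminal is nullable iff some alternative derives ε (directly, or every symbol in it is nullable)
Nullable: {S}


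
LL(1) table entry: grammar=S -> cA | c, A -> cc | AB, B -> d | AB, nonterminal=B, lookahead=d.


For [B, d]: 'd' ∈ FIRST(d)
Entry: B -> d


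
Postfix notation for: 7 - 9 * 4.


* has higher precedence, evaluate 9*4 first
Postfix: 7 9 4 * -


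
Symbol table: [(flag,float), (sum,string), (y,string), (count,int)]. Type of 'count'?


Lookup 'count' → type int


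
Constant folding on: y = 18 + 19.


18 + 19 = 37 at compile time
Optimized: y = 37


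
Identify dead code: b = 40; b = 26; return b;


first assignment to b is overwritten before any read
Dead: 'b = 40'


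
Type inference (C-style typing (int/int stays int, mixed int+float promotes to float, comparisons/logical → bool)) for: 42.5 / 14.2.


Operand types: float / float
Rule: mixed int/float promotes to float; int/int stays int
Result type: float


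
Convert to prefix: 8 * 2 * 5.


left-to-right (same/higher precedence on left): tree is (* (* 8 2) 5)
Prefix: * * 8 2 5


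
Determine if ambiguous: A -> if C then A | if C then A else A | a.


dangling else: 'if C then if C then a else a' parses two ways
Ambiguous


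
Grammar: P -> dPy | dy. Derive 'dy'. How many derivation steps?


Derivation: P => dy
Steps: 1


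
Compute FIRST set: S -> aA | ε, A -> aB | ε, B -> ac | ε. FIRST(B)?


Per alternative of B: FIRST(ac) = {a}; FIRST(ε) = {ε}
FIRST(B) = {a, ε}


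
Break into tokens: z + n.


Scan left to right, longest-match per lexeme
Tokens: ID(z), OP(+), ID(n)


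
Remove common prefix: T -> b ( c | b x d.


Common prefix: 'b'
Factored: T -> b T', T' -> ( c | x d


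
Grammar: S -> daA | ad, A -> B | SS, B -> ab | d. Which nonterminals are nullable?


A nonterminal is nullable iff some alternative derives ε (directly, or every symbol in it is nullable)
Nullable: {}


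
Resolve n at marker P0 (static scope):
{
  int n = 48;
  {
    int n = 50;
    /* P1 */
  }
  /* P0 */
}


n declared in the same block as P0
n = 48


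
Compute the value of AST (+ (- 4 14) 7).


Evaluate inner: (- 4 14) = -10
Evaluate root: (+ -10 7) = -3
Result: -3


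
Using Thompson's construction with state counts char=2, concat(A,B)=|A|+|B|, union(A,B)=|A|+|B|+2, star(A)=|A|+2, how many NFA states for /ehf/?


Syntax tree has 3 char leaf(s), 0 union(s), 0 star(s)
chars contribute 3×2 = 6; each union adds +2; each star adds +2
Total: 6 + 0 + 0 = 6 states


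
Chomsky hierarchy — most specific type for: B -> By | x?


Left-linear: every RHS is a terminal or one nonterminal followed by a terminal
Classification: Type 3 (Regular)


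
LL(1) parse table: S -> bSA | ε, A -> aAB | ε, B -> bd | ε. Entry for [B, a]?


For [B, a]: ε is nullable and 'a' ∈ FOLLOW(B)
Entry: B -> ε


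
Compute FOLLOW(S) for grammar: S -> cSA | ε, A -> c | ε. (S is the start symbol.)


$ ∈ FOLLOW(S). For each A -> αBβ: add FIRST(β)\{ε} to FOLLOW(B); if β nullable, add FOLLOW(A).
FOLLOW(S) = {$, c}


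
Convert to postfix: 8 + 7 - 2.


Left to right (same or higher precedence on left)
Postfix: 8 7 + 2 -


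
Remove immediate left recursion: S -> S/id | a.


Left-recursive alternatives: S/id; non-recursive: a
Introduce S': S -> aS', S' -> /idS' | ε


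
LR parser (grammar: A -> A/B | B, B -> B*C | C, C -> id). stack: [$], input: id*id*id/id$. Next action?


no handle on stack; shift 'id'
Action: shift


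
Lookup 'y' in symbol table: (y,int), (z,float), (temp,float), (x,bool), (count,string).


Lookup 'y' → type int


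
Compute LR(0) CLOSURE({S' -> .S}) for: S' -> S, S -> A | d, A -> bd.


Start: S' -> .S
For each item with dot before a nonterminal B, add B -> .γ for every B-production
Closure: [S' -> .S, S -> .A, S -> .d, A -> .bd]


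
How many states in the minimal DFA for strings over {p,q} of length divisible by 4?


Track length mod 4: states 0..3, accept at 0
Minimal DFA: 4 states


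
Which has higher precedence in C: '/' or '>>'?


'/' is multiplicative (level 10); '>>' is shift (level 8)
Higher level binds tighter
'/' has higher precedence than '>>'


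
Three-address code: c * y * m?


Break into single-operator statements:
t1 = c * y
t2 = t1 * m


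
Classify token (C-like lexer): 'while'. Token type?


Pattern: reserved word
Type: KEYWORD


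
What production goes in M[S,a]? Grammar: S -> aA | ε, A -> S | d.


For [S, a]: 'a' ∈ FIRST(aA)
Entry: S -> aA


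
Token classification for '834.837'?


Pattern: digits with a decimal point
Type: FLOAT_LITERAL


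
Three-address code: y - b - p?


Break into single-operator statements:
t1 = y - b
t2 = t1 - p


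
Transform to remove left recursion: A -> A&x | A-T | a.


Left-recursive alternatives: A&x, A-T; non-recursive: a
Introduce A': A -> aA', A' -> &xA' | -TA' | ε


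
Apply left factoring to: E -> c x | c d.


Common prefix: 'c'
Factored: E -> c E', E' -> x | d


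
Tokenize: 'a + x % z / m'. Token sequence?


Scan left to right, longest-match per lexeme
Tokens: ID(a), OP(+), ID(x), OP(%), ID(z), OP(/), ID(m)


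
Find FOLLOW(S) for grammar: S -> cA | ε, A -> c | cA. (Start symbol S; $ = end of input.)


$ ∈ FOLLOW(S). For each A -> αBβ: add FIRST(β)\{ε} to FOLLOW(B); if β nullable, add FOLLOW(A).
FOLLOW(S) = {$}


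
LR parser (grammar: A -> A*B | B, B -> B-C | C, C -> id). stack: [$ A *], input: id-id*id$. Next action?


no handle ('A*' is not any RHS); shift 'id'
Action: shift


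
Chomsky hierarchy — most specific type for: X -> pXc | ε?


Single nonterminal LHS, but p^n c^n is not regular
Classification: Type 2 (Context-Free)


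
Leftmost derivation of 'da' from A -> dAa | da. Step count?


Derivation: A => da
Steps: 1


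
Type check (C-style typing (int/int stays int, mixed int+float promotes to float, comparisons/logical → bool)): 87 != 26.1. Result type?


Operand types: int != float
Rule: comparison yields bool
Result type: bool


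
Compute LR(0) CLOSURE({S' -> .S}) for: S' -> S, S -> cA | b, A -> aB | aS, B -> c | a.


Start: S' -> .S
For each item with dot before a nonterminal B, add B -> .γ for every B-production
Closure: [S' -> .S, S -> .cA, S -> .b]


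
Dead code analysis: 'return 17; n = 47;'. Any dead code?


statement follows a return and is unreachable
Dead: 'n = 47'


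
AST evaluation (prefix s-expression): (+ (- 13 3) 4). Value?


Evaluate inner: (- 13 3) = 10
Evaluate root: (+ 10 4) = 14
Result: 14


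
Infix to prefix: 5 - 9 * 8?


'*' binds tighter: tree is (- 5 (* 9 8))
Prefix: - 5 * 9 8


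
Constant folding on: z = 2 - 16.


2 - 16 = -14 at compile time
Optimized: z = -14


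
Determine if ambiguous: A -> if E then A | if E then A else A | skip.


dangling else: 'if E then if E then skip else skip' parses two ways
Ambiguous


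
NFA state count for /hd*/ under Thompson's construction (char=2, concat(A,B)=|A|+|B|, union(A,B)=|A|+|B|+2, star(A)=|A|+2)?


Syntax tree has 2 char leaf(s), 0 union(s), 1 star(s)
chars contribute 2×2 = 4; each union adds +2; each star adds +2
Total: 4 + 0 + 2 = 6 states


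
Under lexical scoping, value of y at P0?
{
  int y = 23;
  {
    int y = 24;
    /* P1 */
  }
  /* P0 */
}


y declared in the same block as P0
y = 23


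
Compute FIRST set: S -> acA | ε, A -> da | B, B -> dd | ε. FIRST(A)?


Per alternative of A: FIRST(da) = {d}; FIRST(B) = {d, ε}
FIRST(A) = {d, ε}


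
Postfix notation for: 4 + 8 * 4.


* has higher precedence, evaluate 8*4 first
Postfix: 4 8 4 * +


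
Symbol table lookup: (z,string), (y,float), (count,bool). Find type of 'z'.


Lookup 'z' → type string


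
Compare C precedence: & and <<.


'<<' is shift (level 8); '&' is bitwise AND (level 5)
Higher level binds tighter
'<<' has higher precedence than '&'


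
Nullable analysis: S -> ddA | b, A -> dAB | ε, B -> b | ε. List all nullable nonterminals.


A nonterminal is nullable iff some alternative derives ε (directly, or every symbol in it is nullable)
Nullable: {A, B}


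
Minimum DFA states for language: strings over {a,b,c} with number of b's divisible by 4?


Track (count of b) mod 4: states 0..3, accept at 0
Minimal DFA: 4 states


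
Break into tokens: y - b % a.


Scan left to right, longest-match per lexeme
Tokens: ID(y), OP(-), ID(b), OP(%), ID(a)


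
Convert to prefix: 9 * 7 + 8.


left-to-right (same/higher precedence on left): tree is (+ (* 9 7) 8)
Prefix: + * 9 7 8


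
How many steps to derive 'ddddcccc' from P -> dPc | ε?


Derivation: P => dPc => ddPcc => dddPccc => ddddPcccc => ddddcccc
Steps: 5


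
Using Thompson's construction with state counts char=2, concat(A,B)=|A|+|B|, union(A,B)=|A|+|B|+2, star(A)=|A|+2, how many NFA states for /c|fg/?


Syntax tree has 3 char leaf(s), 1 union(s), 0 star(s)
chars contribute 3×2 = 6; each union adds +2; each star adds +2
Total: 6 + 2 + 0 = 8 states


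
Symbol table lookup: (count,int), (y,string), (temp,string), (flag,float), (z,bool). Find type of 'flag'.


Lookup 'flag' → type float


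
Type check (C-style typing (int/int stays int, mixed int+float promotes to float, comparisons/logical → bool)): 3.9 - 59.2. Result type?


Operand types: float - float
Rule: mixed int/float promotes to float; int/int stays int
Result type: float


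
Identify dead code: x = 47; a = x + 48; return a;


x is read by a's definition; a is returned
No dead code


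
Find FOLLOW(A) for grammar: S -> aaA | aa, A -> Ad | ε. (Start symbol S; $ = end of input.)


$ ∈ FOLLOW(S). For each A -> αBβ: add FIRST(β)\{ε} to FOLLOW(B); if β nullable, add FOLLOW(A).
FOLLOW(A) = {$, d}


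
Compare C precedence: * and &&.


'*' is multiplicative (level 10); '&&' is logical AND (level 2)
Higher level binds tighter
'*' has higher precedence than '&&'


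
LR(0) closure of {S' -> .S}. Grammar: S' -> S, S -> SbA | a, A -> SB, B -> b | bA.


Start: S' -> .S
For each item with dot before a nonterminal B, add B -> .γ for every B-production
Closure: [S' -> .S, S -> .SbA, S -> .a]


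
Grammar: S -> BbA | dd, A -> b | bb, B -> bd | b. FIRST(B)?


Per alternative of B: FIRST(bd) = {b}; FIRST(b) = {b}
FIRST(B) = {b}


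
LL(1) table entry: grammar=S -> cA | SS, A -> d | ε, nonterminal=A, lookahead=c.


For [A, c]: ε is nullable and 'c' ∈ FOLLOW(A)
Entry: A -> ε


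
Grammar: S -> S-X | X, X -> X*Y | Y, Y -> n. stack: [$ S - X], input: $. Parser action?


handle 'S-X' on top; lookahead ∈ FOLLOW(S) = {-, $}
Action: reduce (S -> S-X)


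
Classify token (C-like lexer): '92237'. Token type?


Pattern: digits only
Type: INTEGER_LITERAL


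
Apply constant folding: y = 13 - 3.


13 - 3 = 10 at compile time
Optimized: y = 10


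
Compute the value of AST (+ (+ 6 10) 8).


Evaluate inner: (+ 6 10) = 16
Evaluate root: (+ 16 8) = 24
Result: 24


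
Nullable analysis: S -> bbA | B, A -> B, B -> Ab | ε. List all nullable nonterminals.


A nonterminal is nullable iff some alternative derives ε (directly, or every symbol in it is nullable)
Nullable: {A, B, S}


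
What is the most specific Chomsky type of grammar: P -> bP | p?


Right-linear: every RHS is a terminal or a terminal followed by one nonterminal
Classification: Type 3 (Regular)


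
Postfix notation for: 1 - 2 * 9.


* has higher precedence, evaluate 2*9 first
Postfix: 1 2 9 * -


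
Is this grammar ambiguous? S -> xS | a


right-linear, alternatives start with distinct terminals 'x' vs 'a': unique leftmost derivation
Unambiguous


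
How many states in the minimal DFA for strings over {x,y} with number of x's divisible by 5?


Track (count of x) mod 5: states 0..4, accept at 0
Minimal DFA: 5 states


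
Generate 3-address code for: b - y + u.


Break into single-operator statements:
t1 = b - y
t2 = t1 + u


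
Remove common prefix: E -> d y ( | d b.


Common prefix: 'd'
Factored: E -> d E', E' -> y ( | b


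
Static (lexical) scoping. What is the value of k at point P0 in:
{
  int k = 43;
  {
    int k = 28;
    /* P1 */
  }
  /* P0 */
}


k declared in the same block as P0
k = 43


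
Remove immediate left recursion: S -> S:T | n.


Left-recursive alternatives: S:T; non-recursive: n
Introduce S': S -> nS', S' -> :TS' | ε


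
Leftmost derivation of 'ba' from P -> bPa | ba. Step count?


Derivation: P => ba
Steps: 1


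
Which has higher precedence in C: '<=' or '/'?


'/' is multiplicative (level 10); '<=' is relational (level 7)
Higher level binds tighter
'/' has higher precedence than '<='


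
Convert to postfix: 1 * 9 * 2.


Left to right (same or higher precedence on left)
Postfix: 1 9 * 2 *


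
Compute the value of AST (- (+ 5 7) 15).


Evaluate inner: (+ 5 7) = 12
Evaluate root: (- 12 15) = -3
Result: -3


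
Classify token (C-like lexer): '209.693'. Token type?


Pattern: digits with a decimal point
Type: FLOAT_LITERAL


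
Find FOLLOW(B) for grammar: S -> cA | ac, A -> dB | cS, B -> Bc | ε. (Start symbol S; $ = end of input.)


$ ∈ FOLLOW(S). For each A -> αBβ: add FIRST(β)\{ε} to FOLLOW(B); if β nullable, add FOLLOW(A).
FOLLOW(B) = {$, c}


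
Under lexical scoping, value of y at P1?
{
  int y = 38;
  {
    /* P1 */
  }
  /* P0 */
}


P1's block does not declare y; resolves to the enclosing declaration at depth 0
y = 38


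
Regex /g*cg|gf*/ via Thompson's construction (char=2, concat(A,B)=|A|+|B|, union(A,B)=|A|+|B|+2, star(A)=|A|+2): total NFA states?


Syntax tree has 5 char leaf(s), 1 union(s), 2 star(s)
chars contribute 5×2 = 10; each union adds +2; each star adds +2
Total: 10 + 2 + 4 = 16 states


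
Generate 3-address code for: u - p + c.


Break into single-operator statements:
t1 = u - p
t2 = t1 + c


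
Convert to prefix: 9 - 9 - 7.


left-to-right (same/higher precedence on left): tree is (- (- 9 9) 7)
Prefix: - - 9 9 7


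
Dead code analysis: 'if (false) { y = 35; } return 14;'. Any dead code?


condition is constant false, so the whole block is unreachable
Dead: 'if (false) { y = 35; }'


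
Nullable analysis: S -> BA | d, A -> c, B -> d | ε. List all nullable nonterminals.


A nonterminal is nullable iff some alternative derives ε (directly, or every symbol in it is nullable)
Nullable: {B}


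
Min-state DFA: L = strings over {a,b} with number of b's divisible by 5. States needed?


Track (count of b) mod 5: states 0..4, accept at 0
Minimal DFA: 5 states


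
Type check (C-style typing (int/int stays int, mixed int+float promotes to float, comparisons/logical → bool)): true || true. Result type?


Operand types: bool || bool
Rule: logical operators take bool operands and yield bool
Result type: bool


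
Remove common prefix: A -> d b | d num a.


Common prefix: 'd'
Factored: A -> d A', A' -> b | num a


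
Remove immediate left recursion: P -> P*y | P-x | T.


Left-recursive alternatives: P*y, P-x; non-recursive: T
Introduce P': P -> TP', P' -> *yP' | -xP' | ε


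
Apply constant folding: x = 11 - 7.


11 - 7 = 4 at compile time
Optimized: x = 4


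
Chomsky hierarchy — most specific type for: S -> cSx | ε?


Single nonterminal LHS, but c^n x^n is not regular
Classification: Type 2 (Context-Free)


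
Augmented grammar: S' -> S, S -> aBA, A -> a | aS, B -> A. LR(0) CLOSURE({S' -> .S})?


Start: S' -> .S
For each item with dot before a nonterminal B, add B -> .γ for every B-production
Closure: [S' -> .S, S -> .aBA]


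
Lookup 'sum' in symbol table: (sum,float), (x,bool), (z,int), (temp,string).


Lookup 'sum' → type float


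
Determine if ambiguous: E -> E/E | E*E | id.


'id/id*id' has two parse trees (no precedence encoded between / and *)
Ambiguous


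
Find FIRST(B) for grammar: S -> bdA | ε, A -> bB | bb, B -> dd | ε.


Per alternative of B: FIRST(dd) = {d}; FIRST(ε) = {ε}
FIRST(B) = {d, ε}


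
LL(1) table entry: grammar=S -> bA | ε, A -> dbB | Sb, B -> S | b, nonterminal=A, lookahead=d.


For [A, d]: 'd' ∈ FIRST(dbB)
Entry: A -> dbB


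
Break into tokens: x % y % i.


Scan left to right, longest-match per lexeme
Tokens: ID(x), OP(%), ID(y), OP(%), ID(i)


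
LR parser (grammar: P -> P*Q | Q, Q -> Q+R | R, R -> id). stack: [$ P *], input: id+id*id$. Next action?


no handle ('P*' is not any RHS); shift 'id'
Action: shift


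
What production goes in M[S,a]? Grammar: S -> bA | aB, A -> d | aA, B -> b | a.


For [S, a]: 'a' ∈ FIRST(aB)
Entry: S -> aB


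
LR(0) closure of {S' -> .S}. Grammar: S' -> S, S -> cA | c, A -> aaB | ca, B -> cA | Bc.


Start: S' -> .S
For each item with dot before a nonterminal B, add B -> .γ for every B-production
Closure: [S' -> .S, S -> .cA, S -> .c]


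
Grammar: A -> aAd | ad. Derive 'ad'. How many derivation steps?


Derivation: A => ad
Steps: 1


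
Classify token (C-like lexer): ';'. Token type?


Pattern: delimiter/punctuation
Type: PUNCTUATION


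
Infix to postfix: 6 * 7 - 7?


Left to right (same or higher precedence on left)
Postfix: 6 7 * 7 -


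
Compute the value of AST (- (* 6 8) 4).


Evaluate inner: (* 6 8) = 48
Evaluate root: (- 48 4) = 44
Result: 44


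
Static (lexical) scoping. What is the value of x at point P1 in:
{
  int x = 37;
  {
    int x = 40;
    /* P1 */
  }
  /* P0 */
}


x declared in the same block as P1
x = 40


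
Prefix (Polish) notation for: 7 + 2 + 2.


left-to-right (same/higher precedence on left): tree is (+ (+ 7 2) 2)
Prefix: + + 7 2 2


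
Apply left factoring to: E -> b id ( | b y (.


Common prefix: 'b'
Factored: E -> b E', E' -> id ( | y (


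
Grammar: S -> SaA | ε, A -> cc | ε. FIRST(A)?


Per alternative of A: FIRST(cc) = {c}; FIRST(ε) = {ε}
FIRST(A) = {c, ε}


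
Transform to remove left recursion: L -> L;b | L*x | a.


Left-recursive alternatives: L;b, L*x; non-recursive: a
Introduce L': L -> aL', L' -> ;bL' | *xL' | ε


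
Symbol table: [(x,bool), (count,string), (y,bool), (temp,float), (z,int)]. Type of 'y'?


Lookup 'y' → type bool


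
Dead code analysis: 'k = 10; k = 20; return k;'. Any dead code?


first assignment to k is overwritten before any read
Dead: 'k = 10'


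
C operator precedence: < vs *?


'*' is multiplicative (level 10); '<' is relational (level 7)
Higher level binds tighter
'*' has higher precedence than '<'


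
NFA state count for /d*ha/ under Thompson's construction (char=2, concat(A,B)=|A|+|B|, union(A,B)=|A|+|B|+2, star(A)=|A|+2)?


Syntax tree has 3 char leaf(s), 0 union(s), 1 star(s)
chars contribute 3×2 = 6; each union adds +2; each star adds +2
Total: 6 + 0 + 2 = 8 states


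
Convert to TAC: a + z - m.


Break into single-operator statements:
t1 = a + z
t2 = t1 - m


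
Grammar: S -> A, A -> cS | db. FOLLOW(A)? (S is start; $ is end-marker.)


$ ∈ FOLLOW(S). For each A -> αBβ: add FIRST(β)\{ε} to FOLLOW(B); if β nullable, add FOLLOW(A).
FOLLOW(A) = {$}


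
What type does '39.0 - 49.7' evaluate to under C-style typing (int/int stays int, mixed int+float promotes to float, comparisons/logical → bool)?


Operand types: float - float
Rule: mixed int/float promotes to float; int/int stays int
Result type: float


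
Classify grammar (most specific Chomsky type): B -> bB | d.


Right-linear: every RHS is a terminal or a terminal followed by one nonterminal
Classification: Type 3 (Regular)


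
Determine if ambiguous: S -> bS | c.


right-linear, alternatives start with distinct terminals 'b' vs 'c': unique leftmost derivation
Unambiguous


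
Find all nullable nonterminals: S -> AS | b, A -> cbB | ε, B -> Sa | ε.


A nonterminal is nullable iff some alternative derives ε (directly, or every symbol in it is nullable)
Nullable: {A, B}


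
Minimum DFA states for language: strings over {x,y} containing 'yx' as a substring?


KMP-style automaton: 2 progress states + 1 absorbing accept = 3
Minimal DFA: 3 states


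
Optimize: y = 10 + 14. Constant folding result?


10 + 14 = 24 at compile time
Optimized: y = 24


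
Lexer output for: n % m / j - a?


Scan left to right, longest-match per lexeme
Tokens: ID(n), OP(%), ID(m), OP(/), ID(j), OP(-), ID(a)


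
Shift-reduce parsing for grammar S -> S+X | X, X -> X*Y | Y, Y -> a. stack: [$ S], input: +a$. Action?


shift '+' to continue S -> S+X
Action: shift


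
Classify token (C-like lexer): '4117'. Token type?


Pattern: digits only
Type: INTEGER_LITERAL


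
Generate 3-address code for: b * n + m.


Break into single-operator statements:
t1 = b * n
t2 = t1 + m


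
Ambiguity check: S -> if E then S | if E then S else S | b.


dangling else: 'if E then if E then b else b' parses two ways
Ambiguous


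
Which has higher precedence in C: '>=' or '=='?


'>=' is relational (level 7); '==' is equality (level 6)
Higher level binds tighter
'>=' has higher precedence than '=='


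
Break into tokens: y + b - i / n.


Scan left to right, longest-match per lexeme
Tokens: ID(y), OP(+), ID(b), OP(-), ID(i), OP(/), ID(n)


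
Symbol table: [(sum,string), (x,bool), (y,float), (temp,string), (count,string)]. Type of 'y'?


Lookup 'y' → type float


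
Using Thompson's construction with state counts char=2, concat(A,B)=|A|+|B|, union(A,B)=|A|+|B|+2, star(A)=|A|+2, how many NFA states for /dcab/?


Syntax tree has 4 char leaf(s), 0 union(s), 0 star(s)
chars contribute 4×2 = 8; each union adds +2; each star adds +2
Total: 8 + 0 + 0 = 8 states


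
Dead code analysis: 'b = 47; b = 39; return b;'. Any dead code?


first assignment to b is overwritten before any read
Dead: 'b = 47'


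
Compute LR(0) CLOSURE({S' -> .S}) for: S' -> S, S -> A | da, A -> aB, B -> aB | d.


Start: S' -> .S
For each item with dot before a nonterminal B, add B -> .γ for every B-production
Closure: [S' -> .S, S -> .A, S -> .da, A -> .aB]


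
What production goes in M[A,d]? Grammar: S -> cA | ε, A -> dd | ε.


For [A, d]: 'd' ∈ FIRST(dd)
Entry: A -> dd


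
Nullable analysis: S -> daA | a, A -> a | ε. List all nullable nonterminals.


A nonterminal is nullable iff some alternative derives ε (directly, or every symbol in it is nullable)
Nullable: {A}


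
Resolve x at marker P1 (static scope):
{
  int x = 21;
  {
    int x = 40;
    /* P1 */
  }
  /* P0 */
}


x declared in the same block as P1
x = 40


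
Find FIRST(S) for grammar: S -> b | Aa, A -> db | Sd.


Per alternative of S: FIRST(b) = {b}; FIRST(Aa) = {b, d}
FIRST(S) = {b, d}


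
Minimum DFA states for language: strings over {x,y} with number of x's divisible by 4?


Track (count of x) mod 4: states 0..3, accept at 0
Minimal DFA: 4 states


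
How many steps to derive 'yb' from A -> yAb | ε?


Derivation: A => yAb => yb
Steps: 2


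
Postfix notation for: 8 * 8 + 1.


Left to right (same or higher precedence on left)
Postfix: 8 8 * 1 +


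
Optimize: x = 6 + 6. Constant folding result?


6 + 6 = 12 at compile time
Optimized: x = 12


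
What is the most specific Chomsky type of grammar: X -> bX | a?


Right-linear: every RHS is a terminal or a terminal followed by one nonterminal
Classification: Type 3 (Regular)


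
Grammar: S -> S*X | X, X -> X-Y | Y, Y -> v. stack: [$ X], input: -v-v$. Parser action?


shift '-' to continue X -> X-Y
Action: shift


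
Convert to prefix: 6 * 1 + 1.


left-to-right (same/higher precedence on left): tree is (+ (* 6 1) 1)
Prefix: + * 6 1 1


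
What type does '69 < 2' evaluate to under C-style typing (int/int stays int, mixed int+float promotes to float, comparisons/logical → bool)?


Operand types: int < int
Rule: comparison yields bool
Result type: bool


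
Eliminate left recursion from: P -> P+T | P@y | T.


Left-recursive alternatives: P+T, P@y; non-recursive: T
Introduce P': P -> TP', P' -> +TP' | @yP' | ε


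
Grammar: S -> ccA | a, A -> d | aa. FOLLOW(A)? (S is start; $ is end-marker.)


$ ∈ FOLLOW(S). For each A -> αBβ: add FIRST(β)\{ε} to FOLLOW(B); if β nullable, add FOLLOW(A).
FOLLOW(A) = {$}


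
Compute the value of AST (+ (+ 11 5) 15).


Evaluate inner: (+ 11 5) = 16
Evaluate root: (+ 16 15) = 31
Result: 31


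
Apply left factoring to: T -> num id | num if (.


Common prefix: 'num'
Factored: T -> num T', T' -> id | if (


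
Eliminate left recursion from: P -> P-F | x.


Left-recursive alternatives: P-F; non-recursive: x
Introduce P': P -> xP', P' -> -FP' | ε


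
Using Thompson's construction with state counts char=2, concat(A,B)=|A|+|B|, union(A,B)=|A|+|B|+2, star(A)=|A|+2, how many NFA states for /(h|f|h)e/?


Syntax tree has 4 char leaf(s), 2 union(s), 0 star(s)
chars contribute 4×2 = 8; each union adds +2; each star adds +2
Total: 8 + 4 + 0 = 12 states


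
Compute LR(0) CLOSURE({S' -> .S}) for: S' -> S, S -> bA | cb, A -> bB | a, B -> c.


Start: S' -> .S
For each item with dot before a nonterminal B, add B -> .γ for every B-production
Closure: [S' -> .S, S -> .bA, S -> .cb]


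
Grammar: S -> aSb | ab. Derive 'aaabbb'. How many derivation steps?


Derivation: S => aSb => aaSbb => aaabbb
Steps: 3


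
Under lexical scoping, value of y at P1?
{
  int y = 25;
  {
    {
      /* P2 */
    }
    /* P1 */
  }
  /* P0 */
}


P1's block does not declare y; resolves to the enclosing declaration at depth 0
y = 25


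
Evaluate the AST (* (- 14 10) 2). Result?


Evaluate inner: (- 14 10) = 4
Evaluate root: (* 4 2) = 8
Result: 8


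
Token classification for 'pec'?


Pattern: letter/underscore followed by alphanumerics, not a keyword
Type: IDENTIFIER


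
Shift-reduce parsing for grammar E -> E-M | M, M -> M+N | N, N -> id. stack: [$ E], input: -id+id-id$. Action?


shift '-' to continue E -> E-M
Action: shift


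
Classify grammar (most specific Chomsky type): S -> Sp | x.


Left-linear: every RHS is a terminal or one nonterminal followed by a terminal
Classification: Type 3 (Regular)


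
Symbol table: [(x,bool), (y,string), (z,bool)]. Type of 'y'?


Lookup 'y' → type string


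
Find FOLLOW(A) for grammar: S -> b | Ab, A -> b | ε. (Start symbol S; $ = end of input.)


$ ∈ FOLLOW(S). For each A -> αBβ: add FIRST(β)\{ε} to FOLLOW(B); if β nullable, add FOLLOW(A).
FOLLOW(A) = {b}


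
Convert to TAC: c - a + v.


Break into single-operator statements:
t1 = c - a
t2 = t1 + v


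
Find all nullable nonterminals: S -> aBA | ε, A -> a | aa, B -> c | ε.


A nonterminal is nullable iff some alternative derives ε (directly, or every symbol in it is nullable)
Nullable: {B, S}


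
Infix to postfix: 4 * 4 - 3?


Left to right (same or higher precedence on left)
Postfix: 4 4 * 3 -


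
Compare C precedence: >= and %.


'%' is multiplicative (level 10); '>=' is relational (level 7)
Higher level binds tighter
'%' has higher precedence than '>='


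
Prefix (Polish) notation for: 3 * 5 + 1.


left-to-right (same/higher precedence on left): tree is (+ (* 3 5) 1)
Prefix: + * 3 5 1


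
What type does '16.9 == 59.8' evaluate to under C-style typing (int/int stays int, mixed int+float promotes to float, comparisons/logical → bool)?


Operand types: float == float
Rule: comparison yields bool
Result type: bool


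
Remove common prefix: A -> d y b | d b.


Common prefix: 'd'
Factored: A -> d A', A' -> y b | b


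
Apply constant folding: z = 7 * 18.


7 * 18 = 126 at compile time
Optimized: z = 126


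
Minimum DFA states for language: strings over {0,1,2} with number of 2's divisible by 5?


Track (count of 2) mod 5: states 0..4, accept at 0
Minimal DFA: 5 states


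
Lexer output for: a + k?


Scan left to right, longest-match per lexeme
Tokens: ID(a), OP(+), ID(k)


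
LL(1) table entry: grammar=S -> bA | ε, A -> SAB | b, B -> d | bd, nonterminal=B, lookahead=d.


For [B, d]: 'd' ∈ FIRST(d)
Entry: B -> d


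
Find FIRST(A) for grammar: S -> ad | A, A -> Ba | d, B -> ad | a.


Per alternative of A: FIRST(Ba) = {a}; FIRST(d) = {d}
FIRST(A) = {a, d}


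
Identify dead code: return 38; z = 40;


statement follows a return and is unreachable
Dead: 'z = 40'


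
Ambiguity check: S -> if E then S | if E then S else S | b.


dangling else: 'if E then if E then b else b' parses two ways
Ambiguous


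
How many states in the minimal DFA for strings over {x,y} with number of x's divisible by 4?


Track (count of x) mod 4: states 0..3, accept at 0
Minimal DFA: 4 states


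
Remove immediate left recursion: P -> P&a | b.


Left-recursive alternatives: P&a; non-recursive: b
Introduce P': P -> bP', P' -> &aP' | ε


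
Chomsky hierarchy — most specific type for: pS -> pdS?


LHS has context (more than one symbol) and |LHS| ≤ |RHS|
Classification: Type 1 (Context-Sensitive)


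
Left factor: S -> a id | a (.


Common prefix: 'a'
Factored: S -> a S', S' -> id | (


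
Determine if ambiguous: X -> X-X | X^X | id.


'id-id^id' has two parse trees (no precedence encoded between - and ^)
Ambiguous


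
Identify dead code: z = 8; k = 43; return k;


z is assigned but never read
Dead: 'z = 8'


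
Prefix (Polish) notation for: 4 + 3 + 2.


left-to-right (same/higher precedence on left): tree is (+ (+ 4 3) 2)
Prefix: + + 4 3 2


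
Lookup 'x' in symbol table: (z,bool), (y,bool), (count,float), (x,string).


Lookup 'x' → type string


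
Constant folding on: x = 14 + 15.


14 + 15 = 29 at compile time
Optimized: x = 29


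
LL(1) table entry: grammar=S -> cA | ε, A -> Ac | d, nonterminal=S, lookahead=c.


For [S, c]: 'c' ∈ FIRST(cA)
Entry: S -> cA


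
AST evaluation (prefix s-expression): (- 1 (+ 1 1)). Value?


Evaluate inner: (+ 1 1) = 2
Evaluate root: (- 1 2) = -1
Result: -1


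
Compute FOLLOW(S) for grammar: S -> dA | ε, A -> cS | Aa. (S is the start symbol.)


$ ∈ FOLLOW(S). For each A -> αBβ: add FIRST(β)\{ε} to FOLLOW(B); if β nullable, add FOLLOW(A).
FOLLOW(S) = {$, a}


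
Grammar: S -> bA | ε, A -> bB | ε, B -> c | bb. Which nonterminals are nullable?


A nonterminal is nullable iff some alternative derives ε (directly, or every symbol in it is nullable)
Nullable: {A, S}


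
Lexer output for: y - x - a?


Scan left to right, longest-match per lexeme
Tokens: ID(y), OP(-), ID(x), OP(-), ID(a)


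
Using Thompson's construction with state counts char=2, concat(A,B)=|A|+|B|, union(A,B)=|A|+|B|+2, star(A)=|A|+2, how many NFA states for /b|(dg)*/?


Syntax tree has 3 char leaf(s), 1 union(s), 1 star(s)
chars contribute 3×2 = 6; each union adds +2; each star adds +2
Total: 6 + 2 + 2 = 10 states


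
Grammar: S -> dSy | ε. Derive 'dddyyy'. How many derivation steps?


Derivation: S => dSy => ddSyy => dddSyyy => dddyyy
Steps: 4


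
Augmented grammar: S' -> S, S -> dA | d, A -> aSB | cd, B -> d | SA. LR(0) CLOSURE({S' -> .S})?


Start: S' -> .S
For each item with dot before a nonterminal B, add B -> .γ for every B-production
Closure: [S' -> .S, S -> .dA, S -> .d]


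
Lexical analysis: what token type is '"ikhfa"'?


Pattern: double-quoted sequence
Type: STRING_LITERAL


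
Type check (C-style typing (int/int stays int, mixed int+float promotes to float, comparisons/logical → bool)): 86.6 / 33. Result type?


Operand types: float / int
Rule: mixed int/float promotes to float; int/int stays int
Result type: float


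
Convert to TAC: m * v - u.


Break into single-operator statements:
t1 = m * v
t2 = t1 - u
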